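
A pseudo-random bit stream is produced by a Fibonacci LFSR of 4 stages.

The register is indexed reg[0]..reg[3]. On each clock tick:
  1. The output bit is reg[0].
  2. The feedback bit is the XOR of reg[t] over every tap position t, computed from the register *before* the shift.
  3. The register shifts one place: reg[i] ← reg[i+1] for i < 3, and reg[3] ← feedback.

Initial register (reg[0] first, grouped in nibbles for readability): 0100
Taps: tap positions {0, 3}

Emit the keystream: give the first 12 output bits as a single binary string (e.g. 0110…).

step | reg (before) | out | fb
   0 | 0100 | 0 | 0
   1 | 1000 | 1 | 1
   2 | 0001 | 0 | 1
   3 | 0011 | 0 | 1
   4 | 0111 | 0 | 1
   5 | 1111 | 1 | 0
   6 | 1110 | 1 | 1
   7 | 1101 | 1 | 0
   8 | 1010 | 1 | 1
   9 | 0101 | 0 | 1
  10 | 1011 | 1 | 0
  11 | 0110 | 0 | 0

010001111010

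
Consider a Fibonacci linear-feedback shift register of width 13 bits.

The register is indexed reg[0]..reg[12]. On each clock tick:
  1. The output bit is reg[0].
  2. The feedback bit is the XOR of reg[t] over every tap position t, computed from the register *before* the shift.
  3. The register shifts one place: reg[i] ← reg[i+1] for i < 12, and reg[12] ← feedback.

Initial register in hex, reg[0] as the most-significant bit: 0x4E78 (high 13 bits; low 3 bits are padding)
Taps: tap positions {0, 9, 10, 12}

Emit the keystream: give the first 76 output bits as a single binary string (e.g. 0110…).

tick  register→output (feedback)
  0  0100111001111→0 (1)
  1  1001110011111→1 (0)
  2  0011100111110→0 (0)
  3  0111001111100→0 (0)
  4  1110011111000→1 (0)
  5  1100111110000→1 (1)
  6  1001111100001→1 (0)
  7  0011111000010→0 (0)
  8  0111110000100→0 (1)
  9  1111100001001→1 (1)
 10  1111000010011→1 (0)
 11  1110000100110→1 (0)
 12  1100001001100→1 (1)
 13  1000010011001→1 (1)
 14  0000100110011→0 (1)
 15  0001001100111→0 (0)
 16  0010011001110→0 (0)
 17  0100110011100→0 (0)
 18  1001100111000→1 (0)
 19  0011001110000→0 (0)
 20  0110011100000→0 (0)
 21  1100111000000→1 (1)
 22  1001110000001→1 (0)
 23  0011100000010→0 (0)
 24  0111000000100→0 (1)
 25  1110000001001→1 (1)
 26  1100000010011→1 (0)
 27  1000000100110→1 (0)
 28  0000001001100→0 (0)
 29  0000010011000→0 (1)
 30  0000100110001→0 (1)
 31  0001001100011→0 (1)
 32  0010011000111→0 (0)
 33  0100110001110→0 (0)
 34  1001100011100→1 (1)
 35  0011000111001→0 (0)
 36  0110001110010→0 (0)
 37  1100011100100→1 (0)
 38  1000111001000→1 (0)
 39  0001110010000→0 (0)
 40  0011100100000→0 (0)
 41  0111001000000→0 (0)
 42  1110010000000→1 (1)
 43  1100100000001→1 (0)
 44  1001000000010→1 (1)
 45  0010000000101→0 (0)
 46  0100000001010→0 (1)
 47  1000000010101→1 (1)
 48  0000000101011→0 (0)
 49  0000001010110→0 (1)
 50  0000010101101→0 (1)
 51  0000101011011→0 (0)
 52  0001010110110→0 (1)
 53  0010101101101→0 (1)
 54  0101011011011→0 (0)
 55  1010110110110→1 (0)
 56  0101101101100→0 (0)
 57  1011011011000→1 (0)
 58  0110110110000→0 (0)
 59  1101101100000→1 (1)
 60  1011011000001→1 (0)
 61  0110110000010→0 (0)
 62  1101100000100→1 (0)
 63  1011000001000→1 (0)
 64  0110000010000→0 (0)
 65  1100000100000→1 (1)
 66  1000001000001→1 (0)
 67  0000010000010→0 (0)
 68  0000100000100→0 (1)
 69  0001000001001→0 (0)
 70  0010000010010→0 (0)
 71  0100000100100→0 (1)
 72  1000001001001→1 (1)
 73  0000010010011→0 (1)
 74  0000100100111→0 (0)
 75  0001001001110→0 (0)

0100111001111100001001100111000000100110001110010000000101011011011000001000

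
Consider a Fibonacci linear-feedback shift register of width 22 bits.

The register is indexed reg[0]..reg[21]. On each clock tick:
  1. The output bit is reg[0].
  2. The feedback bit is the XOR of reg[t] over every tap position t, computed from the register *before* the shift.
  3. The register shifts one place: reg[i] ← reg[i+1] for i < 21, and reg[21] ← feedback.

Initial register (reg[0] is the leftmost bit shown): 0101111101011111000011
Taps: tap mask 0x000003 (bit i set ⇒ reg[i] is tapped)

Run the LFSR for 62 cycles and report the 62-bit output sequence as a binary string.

01011111010111110000111110000111100001000100001000100010001100

step | reg (before) | out | fb
   0 | 0101111101011111000011 | 0 | 1
   1 | 1011111010111110000111 | 1 | 1
   2 | 0111110101111100001111 | 0 | 1
   3 | 1111101011111000011111 | 1 | 0
   4 | 1111010111110000111110 | 1 | 0
   5 | 1110101111100001111100 | 1 | 0
   6 | 1101011111000011111000 | 1 | 0
   7 | 1010111110000111110000 | 1 | 1
   8 | 0101111100001111100001 | 0 | 1
   9 | 1011111000011111000011 | 1 | 1
  10 | 0111110000111110000111 | 0 | 1
  11 | 1111100001111100001111 | 1 | 0
  12 | 1111000011111000011110 | 1 | 0
  13 | 1110000111110000111100 | 1 | 0
  14 | 1100001111100001111000 | 1 | 0
  15 | 1000011111000011110000 | 1 | 1
  16 | 0000111110000111100001 | 0 | 0
  17 | 0001111100001111000010 | 0 | 0
  18 | 0011111000011110000100 | 0 | 0
  19 | 0111110000111100001000 | 0 | 1
  20 | 1111100001111000010001 | 1 | 0
  21 | 1111000011110000100010 | 1 | 0
  22 | 1110000111100001000100 | 1 | 0
  23 | 1100001111000010001000 | 1 | 0
  24 | 1000011110000100010000 | 1 | 1
  25 | 0000111100001000100001 | 0 | 0
  26 | 0001111000010001000010 | 0 | 0
  27 | 0011110000100010000100 | 0 | 0
  28 | 0111100001000100001000 | 0 | 1
  29 | 1111000010001000010001 | 1 | 0
  30 | 1110000100010000100010 | 1 | 0
  31 | 1100001000100001000100 | 1 | 0
  32 | 1000010001000010001000 | 1 | 1
  33 | 0000100010000100010001 | 0 | 0
  34 | 0001000100001000100010 | 0 | 0
  35 | 0010001000010001000100 | 0 | 0
  36 | 0100010000100010001000 | 0 | 1
  37 | 1000100001000100010001 | 1 | 1
  38 | 0001000010001000100011 | 0 | 0
  39 | 0010000100010001000110 | 0 | 0
  40 | 0100001000100010001100 | 0 | 1
  41 | 1000010001000100011001 | 1 | 1
  42 | 0000100010001000110011 | 0 | 0
  43 | 0001000100010001100110 | 0 | 0
  44 | 0010001000100011001100 | 0 | 0
  45 | 0100010001000110011000 | 0 | 1
  46 | 1000100010001100110001 | 1 | 1
  47 | 0001000100011001100011 | 0 | 0
  48 | 0010001000110011000110 | 0 | 0
  49 | 0100010001100110001100 | 0 | 1
  50 | 1000100011001100011001 | 1 | 1
  51 | 0001000110011000110011 | 0 | 0
  52 | 0010001100110001100110 | 0 | 0
  53 | 0100011001100011001100 | 0 | 1
  54 | 1000110011000110011001 | 1 | 1
  55 | 0001100110001100110011 | 0 | 0
  56 | 0011001100011001100110 | 0 | 0
  57 | 0110011000110011001100 | 0 | 1
  58 | 1100110001100110011001 | 1 | 0
  59 | 1001100011001100110010 | 1 | 1
  60 | 0011000110011001100101 | 0 | 0
  61 | 0110001100110011001010 | 0 | 1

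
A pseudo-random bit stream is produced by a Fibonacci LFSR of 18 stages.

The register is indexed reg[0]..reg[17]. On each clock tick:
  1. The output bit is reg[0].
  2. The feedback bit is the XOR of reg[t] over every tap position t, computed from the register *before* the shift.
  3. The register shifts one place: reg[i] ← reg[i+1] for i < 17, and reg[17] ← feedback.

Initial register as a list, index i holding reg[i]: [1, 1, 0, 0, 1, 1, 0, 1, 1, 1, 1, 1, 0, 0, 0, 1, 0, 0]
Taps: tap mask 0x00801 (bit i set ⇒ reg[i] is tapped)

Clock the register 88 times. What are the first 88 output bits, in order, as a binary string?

tick  register→output (feedback)
  0  110011011111000100→1 (0)
  1  100110111110001000→1 (1)
  2  001101111100010001→0 (0)
  3  011011111000100010→0 (0)
  4  110111110001000100→1 (0)
  5  101111100010001000→1 (1)
  6  011111000100010001→0 (0)
  7  111110001000100010→1 (1)
  8  111100010001000101→1 (0)
  9  111000100010001010→1 (1)
 10  110001000100010101→1 (1)
 11  100010001000101011→1 (1)
 12  000100010001010111→0 (1)
 13  001000100010101111→0 (0)
 14  010001000101011110→0 (1)
 15  100010001010111101→1 (1)
 16  000100010101111011→0 (1)
 17  001000101011110111→0 (1)
 18  010001010111101111→0 (1)
 19  100010101111011111→1 (0)
 20  000101011110111110→0 (0)
 21  001010111101111100→0 (1)
 22  010101111011111001→0 (1)
 23  101011110111110011→1 (0)
 24  010111101111100110→0 (1)
 25  101111011111001101→1 (0)
 26  011110111110011010→0 (0)
 27  111101111100110100→1 (1)
 28  111011111001101001→1 (0)
 29  110111110011010010→1 (0)
 30  101111100110100100→1 (1)
 31  011111001101001001→0 (1)
 32  111110011010010011→1 (1)
 33  111100110100100111→1 (1)
 34  111001101001001111→1 (0)
 35  110011010010011110→1 (1)
 36  100110100100111101→1 (1)
 37  001101001001111011→0 (1)
 38  011010010011110111→0 (1)
 39  110100100111101111→1 (0)
 40  101001001111011110→1 (0)
 41  010010011110111100→0 (0)
 42  100100111101111000→1 (0)
 43  001001111011110000→0 (1)
 44  010011110111100001→0 (1)
 45  100111101111000011→1 (0)
 46  001111011110000110→0 (0)
 47  011110111100001100→0 (0)
 48  111101111000011000→1 (1)
 49  111011110000110001→1 (1)
 50  110111100001100011→1 (0)
 51  101111000011000110→1 (0)
 52  011110000110001100→0 (0)
 53  111100001100011000→1 (1)
 54  111000011000110001→1 (1)
 55  110000110001100011→1 (0)
 56  100001100011000110→1 (0)
 57  000011000110001100→0 (0)
 58  000110001100011000→0 (0)
 59  001100011000110000→0 (0)
 60  011000110001100000→0 (1)
 61  110001100011000001→1 (0)
 62  100011000110000010→1 (1)
 63  000110001100000101→0 (0)
 64  001100011000001010→0 (0)
 65  011000110000010100→0 (0)
 66  110001100000101000→1 (1)
 67  100011000001010001→1 (0)
 68  000110000010100010→0 (0)
 69  001100000101000100→0 (1)
 70  011000001010001001→0 (0)
 71  110000010100010010→1 (1)
 72  100000101000100101→1 (1)
 73  000001010001001011→0 (1)
 74  000010100010010111→0 (0)
 75  000101000100101110→0 (0)
 76  001010001001011100→0 (1)
 77  010100010010111001→0 (0)
 78  101000100101110010→1 (0)
 79  010001001011100100→0 (1)
 80  100010010111001001→1 (0)
 81  000100101110010010→0 (0)
 82  001001011100100100→0 (0)
 83  010010111001001000→0 (1)
 84  100101110010010001→1 (1)
 85  001011100100100011→0 (0)
 86  010111001001000110→0 (1)
 87  101110010010001101→1 (1)

1100110111110001000100010101111011111001101001001111011110000110001100011000001010001001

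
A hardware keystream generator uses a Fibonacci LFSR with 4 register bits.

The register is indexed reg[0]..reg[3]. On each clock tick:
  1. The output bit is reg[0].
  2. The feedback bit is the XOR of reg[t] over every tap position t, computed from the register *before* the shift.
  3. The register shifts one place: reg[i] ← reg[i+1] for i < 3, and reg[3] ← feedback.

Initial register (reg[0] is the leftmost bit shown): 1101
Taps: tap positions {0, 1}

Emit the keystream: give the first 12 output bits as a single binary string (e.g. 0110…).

110101111000

tick  register→output (feedback)
  0  1101→1 (0)
  1  1010→1 (1)
  2  0101→0 (1)
  3  1011→1 (1)
  4  0111→0 (1)
  5  1111→1 (0)
  6  1110→1 (0)
  7  1100→1 (0)
  8  1000→1 (1)
  9  0001→0 (0)
 10  0010→0 (0)
 11  0100→0 (1)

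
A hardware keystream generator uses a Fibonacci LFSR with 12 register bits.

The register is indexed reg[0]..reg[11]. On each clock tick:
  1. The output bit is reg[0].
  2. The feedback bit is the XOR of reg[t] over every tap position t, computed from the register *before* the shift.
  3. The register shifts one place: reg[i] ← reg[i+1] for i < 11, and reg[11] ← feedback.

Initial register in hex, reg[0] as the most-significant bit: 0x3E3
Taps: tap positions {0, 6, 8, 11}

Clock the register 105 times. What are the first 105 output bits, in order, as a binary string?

001111100011000000111111111111010110100010101011000110100101011011100000101110100111100101100111101000110

k : reg_k → out_k, fb_k
0: 001111100011 → 0, fb=0
1: 011111000110 → 0, fb=0
2: 111110001100 → 1, fb=0
3: 111100011000 → 1, fb=0
4: 111000110000 → 1, fb=0
5: 110001100000 → 1, fb=0
6: 100011000000 → 1, fb=1
7: 000110000001 → 0, fb=1
8: 001100000011 → 0, fb=1
9: 011000000111 → 0, fb=1
10: 110000001111 → 1, fb=1
11: 100000011111 → 1, fb=1
12: 000000111111 → 0, fb=1
13: 000001111111 → 0, fb=1
14: 000011111111 → 0, fb=1
15: 000111111111 → 0, fb=1
16: 001111111111 → 0, fb=1
17: 011111111111 → 0, fb=1
18: 111111111111 → 1, fb=0
19: 111111111110 → 1, fb=1
20: 111111111101 → 1, fb=0
21: 111111111010 → 1, fb=1
22: 111111110101 → 1, fb=1
23: 111111101011 → 1, fb=0
24: 111111010110 → 1, fb=1
25: 111110101101 → 1, fb=0
26: 111101011010 → 1, fb=0
27: 111010110100 → 1, fb=0
28: 110101101000 → 1, fb=1
29: 101011010001 → 1, fb=0
30: 010110100010 → 0, fb=1
31: 101101000101 → 1, fb=0
32: 011010001010 → 0, fb=1
33: 110100010101 → 1, fb=0
34: 101000101010 → 1, fb=1
35: 010001010101 → 0, fb=1
36: 100010101011 → 1, fb=0
37: 000101010110 → 0, fb=0
38: 001010101100 → 0, fb=0
39: 010101011000 → 0, fb=1
40: 101010110001 → 1, fb=1
41: 010101100011 → 0, fb=0
42: 101011000110 → 1, fb=1
43: 010110001101 → 0, fb=0
44: 101100011010 → 1, fb=0
45: 011000110100 → 0, fb=1
46: 110001101001 → 1, fb=0
47: 100011010010 → 1, fb=1
48: 000110100101 → 0, fb=0
49: 001101001010 → 0, fb=1
50: 011010010101 → 0, fb=1
51: 110100101011 → 1, fb=0
52: 101001010110 → 1, fb=1
53: 010010101101 → 0, fb=1
54: 100101011011 → 1, fb=1
55: 001010110111 → 0, fb=0
56: 010101101110 → 0, fb=0
57: 101011011100 → 1, fb=0
58: 010110111000 → 0, fb=0
59: 101101110000 → 1, fb=0
60: 011011100000 → 0, fb=1
61: 110111000001 → 1, fb=0
62: 101110000010 → 1, fb=1
63: 011100000101 → 0, fb=1
64: 111000001011 → 1, fb=1
65: 110000010111 → 1, fb=0
66: 100000101110 → 1, fb=1
67: 000001011101 → 0, fb=0
68: 000010111010 → 0, fb=0
69: 000101110100 → 0, fb=1
70: 001011101001 → 0, fb=1
71: 010111010011 → 0, fb=1
72: 101110100111 → 1, fb=1
73: 011101001111 → 0, fb=0
74: 111010011110 → 1, fb=0
75: 110100111100 → 1, fb=1
76: 101001111001 → 1, fb=0
77: 010011110010 → 0, fb=1
78: 100111100101 → 1, fb=1
79: 001111001011 → 0, fb=0
80: 011110010110 → 0, fb=0
81: 111100101100 → 1, fb=1
82: 111001011001 → 1, fb=1
83: 110010110011 → 1, fb=1
84: 100101100111 → 1, fb=1
85: 001011001111 → 0, fb=0
86: 010110011110 → 0, fb=1
87: 101100111101 → 1, fb=0
88: 011001111010 → 0, fb=0
89: 110011110100 → 1, fb=0
90: 100111101000 → 1, fb=1
91: 001111010001 → 0, fb=1
92: 011110100011 → 0, fb=0
93: 111101000110 → 1, fb=1
94: 111010001101 → 1, fb=1
95: 110100011011 → 1, fb=1
96: 101000110111 → 1, fb=1
97: 010001101111 → 0, fb=1
98: 100011011111 → 1, fb=1
99: 000110111111 → 0, fb=1
100: 001101111111 → 0, fb=1
101: 011011111111 → 0, fb=1
102: 110111111111 → 1, fb=0
103: 101111111110 → 1, fb=1
104: 011111111101 → 0, fb=1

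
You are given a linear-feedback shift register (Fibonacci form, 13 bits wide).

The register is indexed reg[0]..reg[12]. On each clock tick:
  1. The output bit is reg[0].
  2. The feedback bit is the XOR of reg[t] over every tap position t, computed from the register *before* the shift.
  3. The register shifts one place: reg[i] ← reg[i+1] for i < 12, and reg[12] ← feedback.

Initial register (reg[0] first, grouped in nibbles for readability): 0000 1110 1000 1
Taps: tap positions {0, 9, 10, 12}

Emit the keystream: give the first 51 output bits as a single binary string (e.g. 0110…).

step | reg (before) | out | fb
   0 | 0000111010001 | 0 | 1
   1 | 0001110100011 | 0 | 1
   2 | 0011101000111 | 0 | 0
   3 | 0111010001110 | 0 | 0
   4 | 1110100011100 | 1 | 1
   5 | 1101000111001 | 1 | 1
   6 | 1010001110011 | 1 | 0
   7 | 0100011100110 | 0 | 1
   8 | 1000111001101 | 1 | 0
   9 | 0001110011010 | 0 | 1
  10 | 0011100110101 | 0 | 0
  11 | 0111001101010 | 0 | 1
  12 | 1110011010101 | 1 | 1
  13 | 1100110101011 | 1 | 1
  14 | 1001101010111 | 1 | 1
  15 | 0011010101111 | 0 | 1
  16 | 0110101011111 | 0 | 1
  17 | 1101010111111 | 1 | 0
  18 | 1010101111110 | 1 | 1
  19 | 0101011111101 | 0 | 1
  20 | 1010111111011 | 1 | 1
  21 | 0101111110111 | 0 | 0
  22 | 1011111101110 | 1 | 1
  23 | 0111111011101 | 0 | 1
  24 | 1111110111011 | 1 | 1
  25 | 1111101110111 | 1 | 1
  26 | 1111011101111 | 1 | 0
  27 | 1110111011110 | 1 | 1
  28 | 1101110111101 | 1 | 0
  29 | 1011101111010 | 1 | 0
  30 | 0111011110100 | 0 | 1
  31 | 1110111101001 | 1 | 1
  32 | 1101111010011 | 1 | 0
  33 | 1011110100110 | 1 | 0
  34 | 0111101001100 | 0 | 0
  35 | 1111010011000 | 1 | 0
  36 | 1110100110000 | 1 | 1
  37 | 1101001100001 | 1 | 0
  38 | 1010011000010 | 1 | 1
  39 | 0100110000101 | 0 | 0
  40 | 1001100001010 | 1 | 0
  41 | 0011000010100 | 0 | 1
  42 | 0110000101001 | 0 | 0
  43 | 1100001010010 | 1 | 1
  44 | 1000010100101 | 1 | 1
  45 | 0000101001011 | 0 | 0
  46 | 0001010010110 | 0 | 1
  47 | 0010100101101 | 0 | 1
  48 | 0101001011011 | 0 | 0
  49 | 1010010110110 | 1 | 0
  50 | 0100101101100 | 0 | 0

000011101000111001101010111111011101111010011000010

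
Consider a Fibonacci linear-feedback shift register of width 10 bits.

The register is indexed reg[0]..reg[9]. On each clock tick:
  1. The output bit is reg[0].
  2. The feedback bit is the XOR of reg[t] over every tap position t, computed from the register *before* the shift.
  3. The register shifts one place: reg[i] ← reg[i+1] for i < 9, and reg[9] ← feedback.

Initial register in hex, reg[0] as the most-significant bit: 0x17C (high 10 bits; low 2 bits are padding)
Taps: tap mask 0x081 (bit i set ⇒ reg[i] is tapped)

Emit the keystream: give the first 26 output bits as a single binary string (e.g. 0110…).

step | reg (before) | out | fb
   0 | 0001011111 | 0 | 1
   1 | 0010111111 | 0 | 1
   2 | 0101111111 | 0 | 1
   3 | 1011111111 | 1 | 0
   4 | 0111111110 | 0 | 1
   5 | 1111111101 | 1 | 0
   6 | 1111111010 | 1 | 1
   7 | 1111110101 | 1 | 0
   8 | 1111101010 | 1 | 1
   9 | 1111010101 | 1 | 0
  10 | 1110101010 | 1 | 1
  11 | 1101010101 | 1 | 0
  12 | 1010101010 | 1 | 1
  13 | 0101010101 | 0 | 1
  14 | 1010101011 | 1 | 1
  15 | 0101010111 | 0 | 1
  16 | 1010101111 | 1 | 0
  17 | 0101011110 | 0 | 1
  18 | 1010111101 | 1 | 0
  19 | 0101111010 | 0 | 0
  20 | 1011110100 | 1 | 0
  21 | 0111101000 | 0 | 0
  22 | 1111010000 | 1 | 1
  23 | 1110100001 | 1 | 1
  24 | 1101000011 | 1 | 1
  25 | 1010000111 | 1 | 0

00010111111110101010101111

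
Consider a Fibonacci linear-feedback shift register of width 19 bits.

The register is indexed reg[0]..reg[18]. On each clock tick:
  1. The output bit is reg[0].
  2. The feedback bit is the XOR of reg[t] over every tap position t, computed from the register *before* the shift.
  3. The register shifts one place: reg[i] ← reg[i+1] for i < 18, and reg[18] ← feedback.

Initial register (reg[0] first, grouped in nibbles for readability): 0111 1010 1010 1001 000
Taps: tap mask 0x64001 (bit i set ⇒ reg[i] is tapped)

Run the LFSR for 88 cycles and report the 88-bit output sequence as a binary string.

0111101010101001000001000100010000000000110100110111100100011000111000000011010101000101

step | reg (before) | out | fb
   0 | 0111101010101001000 | 0 | 0
   1 | 1111010101010010000 | 1 | 0
   2 | 1110101010100100000 | 1 | 1
   3 | 1101010101001000001 | 1 | 0
   4 | 1010101010010000010 | 1 | 0
   5 | 0101010100100000100 | 0 | 0
   6 | 1010101001000001000 | 1 | 1
   7 | 0101010010000010001 | 0 | 0
   8 | 1010100100000100010 | 1 | 0
   9 | 0101001000001000100 | 0 | 0
  10 | 1010010000010001000 | 1 | 1
  11 | 0100100000100010001 | 0 | 0
  12 | 1001000001000100010 | 1 | 0
  13 | 0010000010001000100 | 0 | 0
  14 | 0100000100010001000 | 0 | 0
  15 | 1000001000100010000 | 1 | 0
  16 | 0000010001000100000 | 0 | 0
  17 | 0000100010001000000 | 0 | 0
  18 | 0001000100010000000 | 0 | 0
  19 | 0010001000100000000 | 0 | 0
  20 | 0100010001000000000 | 0 | 0
  21 | 1000100010000000000 | 1 | 1
  22 | 0001000100000000001 | 0 | 1
  23 | 0010001000000000011 | 0 | 0
  24 | 0100010000000000110 | 0 | 1
  25 | 1000100000000001101 | 1 | 0
  26 | 0001000000000011010 | 0 | 0
  27 | 0010000000000110100 | 0 | 1
  28 | 0100000000001101001 | 0 | 1
  29 | 1000000000011010011 | 1 | 0
  30 | 0000000000110100110 | 0 | 1
  31 | 0000000001101001101 | 0 | 1
  32 | 0000000011010011011 | 0 | 1
  33 | 0000000110100110111 | 0 | 1
  34 | 0000001101001101111 | 0 | 0
  35 | 0000011010011011110 | 0 | 0
  36 | 0000110100110111100 | 0 | 1
  37 | 0001101001101111001 | 0 | 0
  38 | 0011010011011110010 | 0 | 0
  39 | 0110100110111100100 | 0 | 0
  40 | 1101001101111001000 | 1 | 1
  41 | 1010011011110010001 | 1 | 1
  42 | 0100110111100100011 | 0 | 0
  43 | 1001101111001000110 | 1 | 0
  44 | 0011011110010001100 | 0 | 0
  45 | 0110111100100011000 | 0 | 1
  46 | 1101111001000110001 | 1 | 1
  47 | 1011110010001100011 | 1 | 1
  48 | 0111100100011000111 | 0 | 0
  49 | 1111001000110001110 | 1 | 0
  50 | 1110010001100011100 | 1 | 0
  51 | 1100100011000111000 | 1 | 0
  52 | 1001000110001110000 | 1 | 0
  53 | 0010001100011100000 | 0 | 0
  54 | 0100011000111000000 | 0 | 0
  55 | 1000110001110000000 | 1 | 1
  56 | 0001100011100000001 | 0 | 1
  57 | 0011000111000000011 | 0 | 0
  58 | 0110001110000000110 | 0 | 1
  59 | 1100011100000001101 | 1 | 0
  60 | 1000111000000011010 | 1 | 1
  61 | 0001110000000110101 | 0 | 0
  62 | 0011100000001101010 | 0 | 1
  63 | 0111000000011010101 | 0 | 0
  64 | 1110000000110101010 | 1 | 0
  65 | 1100000001101010100 | 1 | 0
  66 | 1000000011010101000 | 1 | 1
  67 | 0000000110101010001 | 0 | 0
  68 | 0000001101010100010 | 0 | 1
  69 | 0000011010101000101 | 0 | 1
  70 | 0000110101010001011 | 0 | 0
  71 | 0001101010100010110 | 0 | 0
  72 | 0011010101000101100 | 0 | 0
  73 | 0110101010001011000 | 0 | 1
  74 | 1101010100010110001 | 1 | 1
  75 | 1010101000101100011 | 1 | 1
  76 | 0101010001011000111 | 0 | 0
  77 | 1010100010110001110 | 1 | 0
  78 | 0101000101100011100 | 0 | 1
  79 | 1010001011000111001 | 1 | 1
  80 | 0100010110001110011 | 0 | 1
  81 | 1000101100011100111 | 1 | 1
  82 | 0001011000111001111 | 0 | 0
  83 | 0010110001110011110 | 0 | 0
  84 | 0101100011100111100 | 0 | 1
  85 | 1011000111001111001 | 1 | 1
  86 | 0110001110011110011 | 0 | 1
  87 | 1100011100111100111 | 1 | 1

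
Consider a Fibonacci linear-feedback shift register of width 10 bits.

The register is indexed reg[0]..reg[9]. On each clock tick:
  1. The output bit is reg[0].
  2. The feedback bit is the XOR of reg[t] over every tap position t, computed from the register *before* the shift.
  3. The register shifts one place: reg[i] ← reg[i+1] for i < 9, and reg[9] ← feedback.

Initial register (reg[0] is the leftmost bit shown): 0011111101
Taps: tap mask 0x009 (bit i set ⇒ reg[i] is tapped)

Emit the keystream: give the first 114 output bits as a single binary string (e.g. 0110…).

step | reg (before) | out | fb
   0 | 0011111101 | 0 | 1
   1 | 0111111011 | 0 | 1
   2 | 1111110111 | 1 | 0
   3 | 1111101110 | 1 | 0
   4 | 1111011100 | 1 | 0
   5 | 1110111000 | 1 | 1
   6 | 1101110001 | 1 | 0
   7 | 1011100010 | 1 | 0
   8 | 0111000100 | 0 | 1
   9 | 1110001001 | 1 | 1
  10 | 1100010011 | 1 | 1
  11 | 1000100111 | 1 | 1
  12 | 0001001111 | 0 | 1
  13 | 0010011111 | 0 | 0
  14 | 0100111110 | 0 | 0
  15 | 1001111100 | 1 | 0
  16 | 0011111000 | 0 | 1
  17 | 0111110001 | 0 | 1
  18 | 1111100011 | 1 | 0
  19 | 1111000110 | 1 | 0
  20 | 1110001100 | 1 | 1
  21 | 1100011001 | 1 | 1
  22 | 1000110011 | 1 | 1
  23 | 0001100111 | 0 | 1
  24 | 0011001111 | 0 | 1
  25 | 0110011111 | 0 | 0
  26 | 1100111110 | 1 | 1
  27 | 1001111101 | 1 | 0
  28 | 0011111010 | 0 | 1
  29 | 0111110101 | 0 | 1
  30 | 1111101011 | 1 | 0
  31 | 1111010110 | 1 | 0
  32 | 1110101100 | 1 | 1
  33 | 1101011001 | 1 | 0
  34 | 1010110010 | 1 | 1
  35 | 0101100101 | 0 | 1
  36 | 1011001011 | 1 | 0
  37 | 0110010110 | 0 | 0
  38 | 1100101100 | 1 | 1
  39 | 1001011001 | 1 | 0
  40 | 0010110010 | 0 | 0
  41 | 0101100100 | 0 | 1
  42 | 1011001001 | 1 | 0
  43 | 0110010010 | 0 | 0
  44 | 1100100100 | 1 | 1
  45 | 1001001001 | 1 | 0
  46 | 0010010010 | 0 | 0
  47 | 0100100100 | 0 | 0
  48 | 1001001000 | 1 | 0
  49 | 0010010000 | 0 | 0
  50 | 0100100000 | 0 | 0
  51 | 1001000000 | 1 | 0
  52 | 0010000000 | 0 | 0
  53 | 0100000000 | 0 | 0
  54 | 1000000000 | 1 | 1
  55 | 0000000001 | 0 | 0
  56 | 0000000010 | 0 | 0
  57 | 0000000100 | 0 | 0
  58 | 0000001000 | 0 | 0
  59 | 0000010000 | 0 | 0
  60 | 0000100000 | 0 | 0
  61 | 0001000000 | 0 | 1
  62 | 0010000001 | 0 | 0
  63 | 0100000010 | 0 | 0
  64 | 1000000100 | 1 | 1
  65 | 0000001001 | 0 | 0
  66 | 0000010010 | 0 | 0
  67 | 0000100100 | 0 | 0
  68 | 0001001000 | 0 | 1
  69 | 0010010001 | 0 | 0
  70 | 0100100010 | 0 | 0
  71 | 1001000100 | 1 | 0
  72 | 0010001000 | 0 | 0
  73 | 0100010000 | 0 | 0
  74 | 1000100000 | 1 | 1
  75 | 0001000001 | 0 | 1
  76 | 0010000011 | 0 | 0
  77 | 0100000110 | 0 | 0
  78 | 1000001100 | 1 | 1
  79 | 0000011001 | 0 | 0
  80 | 0000110010 | 0 | 0
  81 | 0001100100 | 0 | 1
  82 | 0011001001 | 0 | 1
  83 | 0110010011 | 0 | 0
  84 | 1100100110 | 1 | 1
  85 | 1001001101 | 1 | 0
  86 | 0010011010 | 0 | 0
  87 | 0100110100 | 0 | 0
  88 | 1001101000 | 1 | 0
  89 | 0011010000 | 0 | 1
  90 | 0110100001 | 0 | 0
  91 | 1101000010 | 1 | 0
  92 | 1010000100 | 1 | 1
  93 | 0100001001 | 0 | 0
  94 | 1000010010 | 1 | 1
  95 | 0000100101 | 0 | 0
  96 | 0001001010 | 0 | 1
  97 | 0010010101 | 0 | 0
  98 | 0100101010 | 0 | 0
  99 | 1001010100 | 1 | 0
 100 | 0010101000 | 0 | 0
 101 | 0101010000 | 0 | 1
 102 | 1010100001 | 1 | 1
 103 | 0101000011 | 0 | 1
 104 | 1010000111 | 1 | 1
 105 | 0100001111 | 0 | 0
 106 | 1000011110 | 1 | 1
 107 | 0000111101 | 0 | 0
 108 | 0001111010 | 0 | 1
 109 | 0011110101 | 0 | 1
 110 | 0111101011 | 0 | 1
 111 | 1111010111 | 1 | 0
 112 | 1110101110 | 1 | 1
 113 | 1101011101 | 1 | 0

001111110111000100111110001100111110101100101100100100100000000010000001001000100000110010011010000100101010000111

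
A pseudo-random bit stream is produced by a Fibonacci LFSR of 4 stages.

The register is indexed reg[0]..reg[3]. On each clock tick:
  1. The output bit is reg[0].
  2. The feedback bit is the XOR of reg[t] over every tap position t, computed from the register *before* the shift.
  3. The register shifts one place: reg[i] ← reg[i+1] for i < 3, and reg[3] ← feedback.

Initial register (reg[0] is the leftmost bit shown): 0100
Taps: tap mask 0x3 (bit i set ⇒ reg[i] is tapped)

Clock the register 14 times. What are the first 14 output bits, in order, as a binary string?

01001101011110

step | reg (before) | out | fb
   0 | 0100 | 0 | 1
   1 | 1001 | 1 | 1
   2 | 0011 | 0 | 0
   3 | 0110 | 0 | 1
   4 | 1101 | 1 | 0
   5 | 1010 | 1 | 1
   6 | 0101 | 0 | 1
   7 | 1011 | 1 | 1
   8 | 0111 | 0 | 1
   9 | 1111 | 1 | 0
  10 | 1110 | 1 | 0
  11 | 1100 | 1 | 0
  12 | 1000 | 1 | 1
  13 | 0001 | 0 | 0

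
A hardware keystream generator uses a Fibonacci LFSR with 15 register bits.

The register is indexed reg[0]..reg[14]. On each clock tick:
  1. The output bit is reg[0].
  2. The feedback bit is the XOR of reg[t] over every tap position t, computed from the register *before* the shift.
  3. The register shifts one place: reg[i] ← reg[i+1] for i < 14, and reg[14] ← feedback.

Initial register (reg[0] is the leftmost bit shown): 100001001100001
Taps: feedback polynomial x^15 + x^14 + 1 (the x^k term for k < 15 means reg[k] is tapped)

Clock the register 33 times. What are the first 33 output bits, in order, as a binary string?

step | reg (before) | out | fb
   0 | 100001001100001 | 1 | 0
   1 | 000010011000010 | 0 | 0
   2 | 000100110000100 | 0 | 0
   3 | 001001100001000 | 0 | 0
   4 | 010011000010000 | 0 | 0
   5 | 100110000100000 | 1 | 1
   6 | 001100001000001 | 0 | 1
   7 | 011000010000011 | 0 | 1
   8 | 110000100000111 | 1 | 0
   9 | 100001000001110 | 1 | 1
  10 | 000010000011101 | 0 | 1
  11 | 000100000111011 | 0 | 1
  12 | 001000001110111 | 0 | 1
  13 | 010000011101111 | 0 | 1
  14 | 100000111011111 | 1 | 0
  15 | 000001110111110 | 0 | 0
  16 | 000011101111100 | 0 | 0
  17 | 000111011111000 | 0 | 0
  18 | 001110111110000 | 0 | 0
  19 | 011101111100000 | 0 | 0
  20 | 111011111000000 | 1 | 1
  21 | 110111110000001 | 1 | 0
  22 | 101111100000010 | 1 | 1
  23 | 011111000000101 | 0 | 1
  24 | 111110000001011 | 1 | 0
  25 | 111100000010110 | 1 | 1
  26 | 111000000101101 | 1 | 0
  27 | 110000001011010 | 1 | 1
  28 | 100000010110101 | 1 | 0
  29 | 000000101101010 | 0 | 0
  30 | 000001011010100 | 0 | 0
  31 | 000010110101000 | 0 | 0
  32 | 000101101010000 | 0 | 0

100001001100001000001110111110000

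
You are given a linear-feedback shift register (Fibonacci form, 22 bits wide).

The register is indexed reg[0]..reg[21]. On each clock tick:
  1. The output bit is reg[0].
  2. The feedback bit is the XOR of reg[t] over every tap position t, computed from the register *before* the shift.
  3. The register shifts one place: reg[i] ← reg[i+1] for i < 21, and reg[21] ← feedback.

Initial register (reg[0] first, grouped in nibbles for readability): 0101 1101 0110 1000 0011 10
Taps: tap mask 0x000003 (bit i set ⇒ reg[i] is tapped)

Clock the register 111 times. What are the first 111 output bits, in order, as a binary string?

tick  register→output (feedback)
  0  0101110101101000001110→0 (1)
  1  1011101011010000011101→1 (1)
  2  0111010110100000111011→0 (1)
  3  1110101101000001110111→1 (0)
  4  1101011010000011101110→1 (0)
  5  1010110100000111011100→1 (1)
  6  0101101000001110111001→0 (1)
  7  1011010000011101110011→1 (1)
  8  0110100000111011100111→0 (1)
  9  1101000001110111001111→1 (0)
 10  1010000011101110011110→1 (1)
 11  0100000111011100111101→0 (1)
 12  1000001110111001111011→1 (1)
 13  0000011101110011110111→0 (0)
 14  0000111011100111101110→0 (0)
 15  0001110111001111011100→0 (0)
 16  0011101110011110111000→0 (0)
 17  0111011100111101110000→0 (1)
 18  1110111001111011100001→1 (0)
 19  1101110011110111000010→1 (0)
 20  1011100111101110000100→1 (1)
 21  0111001111011100001001→0 (1)
 22  1110011110111000010011→1 (0)
 23  1100111101110000100110→1 (0)
 24  1001111011100001001100→1 (1)
 25  0011110111000010011001→0 (0)
 26  0111101110000100110010→0 (1)
 27  1111011100001001100101→1 (0)
 28  1110111000010011001010→1 (0)
 29  1101110000100110010100→1 (0)
 30  1011100001001100101000→1 (1)
 31  0111000010011001010001→0 (1)
 32  1110000100110010100011→1 (0)
 33  1100001001100101000110→1 (0)
 34  1000010011001010001100→1 (1)
 35  0000100110010100011001→0 (0)
 36  0001001100101000110010→0 (0)
 37  0010011001010001100100→0 (0)
 38  0100110010100011001000→0 (1)
 39  1001100101000110010001→1 (1)
 40  0011001010001100100011→0 (0)
 41  0110010100011001000110→0 (1)
 42  1100101000110010001101→1 (0)
 43  1001010001100100011010→1 (1)
 44  0010100011001000110101→0 (0)
 45  0101000110010001101010→0 (1)
 46  1010001100100011010101→1 (1)
 47  0100011001000110101011→0 (1)
 48  1000110010001101010111→1 (1)
 49  0001100100011010101111→0 (0)
 50  0011001000110101011110→0 (0)
 51  0110010001101010111100→0 (1)
 52  1100100011010101111001→1 (0)
 53  1001000110101011110010→1 (1)
 54  0010001101010111100101→0 (0)
 55  0100011010101111001010→0 (1)
 56  1000110101011110010101→1 (1)
 57  0001101010111100101011→0 (0)
 58  0011010101111001010110→0 (0)
 59  0110101011110010101100→0 (1)
 60  1101010111100101011001→1 (0)
 61  1010101111001010110010→1 (1)
 62  0101011110010101100101→0 (1)
 63  1010111100101011001011→1 (1)
 64  0101111001010110010111→0 (1)
 65  1011110010101100101111→1 (1)
 66  0111100101011001011111→0 (1)
 67  1111001010110010111111→1 (0)
 68  1110010101100101111110→1 (0)
 69  1100101011001011111100→1 (0)
 70  1001010110010111111000→1 (1)
 71  0010101100101111110001→0 (0)
 72  0101011001011111100010→0 (1)
 73  1010110010111111000101→1 (1)
 74  0101100101111110001011→0 (1)
 75  1011001011111100010111→1 (1)
 76  0110010111111000101111→0 (1)
 77  1100101111110001011111→1 (0)
 78  1001011111100010111110→1 (1)
 79  0010111111000101111101→0 (0)
 80  0101111110001011111010→0 (1)
 81  1011111100010111110101→1 (1)
 82  0111111000101111101011→0 (1)
 83  1111110001011111010111→1 (0)
 84  1111100010111110101110→1 (0)
 85  1111000101111101011100→1 (0)
 86  1110001011111010111000→1 (0)
 87  1100010111110101110000→1 (0)
 88  1000101111101011100000→1 (1)
 89  0001011111010111000001→0 (0)
 90  0010111110101110000010→0 (0)
 91  0101111101011100000100→0 (1)
 92  1011111010111000001001→1 (1)
 93  0111110101110000010011→0 (1)
 94  1111101011100000100111→1 (0)
 95  1111010111000001001110→1 (0)
 96  1110101110000010011100→1 (0)
 97  1101011100000100111000→1 (0)
 98  1010111000001001110000→1 (1)
 99  0101110000010011100001→0 (1)
100  1011100000100111000011→1 (1)
101  0111000001001110000111→0 (1)
102  1110000010011100001111→1 (0)
103  1100000100111000011110→1 (0)
104  1000001001110000111100→1 (1)
105  0000010011100001111001→0 (0)
106  0000100111000011110010→0 (0)
107  0001001110000111100100→0 (0)
108  0010011100001111001000→0 (0)
109  0100111000011110010000→0 (1)
110  1001110000111100100001→1 (1)

010111010110100000111011100111101110000100110010100011001000110101011110010101100101111110001011111010111000001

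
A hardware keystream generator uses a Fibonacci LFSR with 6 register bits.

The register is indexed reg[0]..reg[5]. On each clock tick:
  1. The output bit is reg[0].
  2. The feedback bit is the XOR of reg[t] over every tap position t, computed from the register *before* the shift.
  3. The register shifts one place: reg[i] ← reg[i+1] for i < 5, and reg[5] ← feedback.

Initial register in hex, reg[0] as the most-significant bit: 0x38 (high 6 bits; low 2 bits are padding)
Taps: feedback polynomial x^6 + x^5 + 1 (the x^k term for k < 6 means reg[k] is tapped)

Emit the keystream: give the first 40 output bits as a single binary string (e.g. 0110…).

0011100010111100101000110000100000111111

k : reg_k → out_k, fb_k
0: 001110 → 0, fb=0
1: 011100 → 0, fb=0
2: 111000 → 1, fb=1
3: 110001 → 1, fb=0
4: 100010 → 1, fb=1
5: 000101 → 0, fb=1
6: 001011 → 0, fb=1
7: 010111 → 0, fb=1
8: 101111 → 1, fb=0
9: 011110 → 0, fb=0
10: 111100 → 1, fb=1
11: 111001 → 1, fb=0
12: 110010 → 1, fb=1
13: 100101 → 1, fb=0
14: 001010 → 0, fb=0
15: 010100 → 0, fb=0
16: 101000 → 1, fb=1
17: 010001 → 0, fb=1
18: 100011 → 1, fb=0
19: 000110 → 0, fb=0
20: 001100 → 0, fb=0
21: 011000 → 0, fb=0
22: 110000 → 1, fb=1
23: 100001 → 1, fb=0
24: 000010 → 0, fb=0
25: 000100 → 0, fb=0
26: 001000 → 0, fb=0
27: 010000 → 0, fb=0
28: 100000 → 1, fb=1
29: 000001 → 0, fb=1
30: 000011 → 0, fb=1
31: 000111 → 0, fb=1
32: 001111 → 0, fb=1
33: 011111 → 0, fb=1
34: 111111 → 1, fb=0
35: 111110 → 1, fb=1
36: 111101 → 1, fb=0
37: 111010 → 1, fb=1
38: 110101 → 1, fb=0
39: 101010 → 1, fb=1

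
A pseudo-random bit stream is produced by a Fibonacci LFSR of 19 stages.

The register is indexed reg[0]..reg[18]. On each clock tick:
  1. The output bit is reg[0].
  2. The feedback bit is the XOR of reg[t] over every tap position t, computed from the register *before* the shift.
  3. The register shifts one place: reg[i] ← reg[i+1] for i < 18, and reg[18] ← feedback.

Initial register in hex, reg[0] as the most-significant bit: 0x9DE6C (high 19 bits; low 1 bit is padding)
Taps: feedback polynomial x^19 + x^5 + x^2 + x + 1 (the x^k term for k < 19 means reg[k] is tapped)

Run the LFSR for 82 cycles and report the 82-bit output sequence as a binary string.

tick  register→output (feedback)
  0  1001110111100110110→1 (0)
  1  0011101111001101100→0 (1)
  2  0111011110011011001→0 (1)
  3  1110111100110110011→1 (0)
  4  1101111001101100110→1 (1)
  5  1011110011011001101→1 (1)
  6  0111100110110011011→0 (0)
  7  1111001101100110110→1 (1)
  8  1110011011001101101→1 (0)
  9  1100110110011011010→1 (1)
 10  1001101100110110101→1 (1)
 11  0011011001101101011→0 (0)
 12  0110110011011010110→0 (1)
 13  1101100110110101101→1 (0)
 14  1011001101101011010→1 (0)
 15  0110011011010110100→0 (1)
 16  1100110110101101001→1 (1)
 17  1001101101011010011→1 (1)
 18  0011011010110100111→0 (0)
 19  0110110101101001110→0 (1)
 20  1101101011010011101→1 (0)
 21  1011010110100111010→1 (1)
 22  0110101101001110101→0 (0)
 23  1101011010011101010→1 (1)
 24  1010110100111010101→1 (1)
 25  0101101001110101011→0 (1)
 26  1011010011101010111→1 (1)
 27  0110100111010101111→0 (0)
 28  1101001110101011110→1 (0)
 29  1010011101010111100→1 (1)
 30  0100111010101111001→0 (0)
 31  1001110101011110010→1 (0)
 32  0011101010111100100→0 (1)
 33  0111010101111001001→0 (1)
 34  1110101011110010011→1 (1)
 35  1101010111100100111→1 (1)
 36  1010101111001001111→1 (0)
 37  0101011110010011110→0 (0)
 38  1010111100100111100→1 (1)
 39  0101111001001111001→0 (0)
 40  1011110010011110010→1 (1)
 41  0111100100111100101→0 (0)
 42  1111001001111001010→1 (1)
 43  1110010011110010101→1 (0)
 44  1100100111100101010→1 (0)
 45  1001001111001010100→1 (1)
 46  0010011110010101001→0 (0)
 47  0100111100101010010→0 (0)
 48  1001111001010100100→1 (0)
 49  0011110010101001000→0 (0)
 50  0111100101010010000→0 (0)
 51  1111001010100100000→1 (1)
 52  1110010101001000001→1 (0)
 53  1100101010010000010→1 (0)
 54  1001010100100000100→1 (0)
 55  0010101001000001000→0 (1)
 56  0101010010000010001→0 (0)
 57  1010100100000100010→1 (0)
 58  0101001000001000100→0 (1)
 59  1010010000010001001→1 (1)
 60  0100100000100010011→0 (1)
 61  1001000001000100111→1 (1)
 62  0010000010001001111→0 (1)
 63  0100000100010011111→0 (1)
 64  1000001000100111111→1 (1)
 65  0000010001001111111→0 (1)
 66  0000100010011111111→0 (0)
 67  0001000100111111110→0 (0)
 68  0010001001111111100→0 (1)
 69  0100010011111111001→0 (0)
 70  1000100111111110010→1 (1)
 71  0001001111111100101→0 (0)
 72  0010011111111001010→0 (0)
 73  0100111111110010100→0 (0)
 74  1001111111100101000→1 (0)
 75  0011111111001010000→0 (0)
 76  0111111110010100000→0 (1)
 77  1111111100101000001→1 (0)
 78  1111111001010000010→1 (0)
 79  1111110010100000100→1 (0)
 80  1111100101000001000→1 (1)
 81  1111001010000010001→1 (1)

1001110111100110110011011010110100111010101111001001111001010100100000100010011111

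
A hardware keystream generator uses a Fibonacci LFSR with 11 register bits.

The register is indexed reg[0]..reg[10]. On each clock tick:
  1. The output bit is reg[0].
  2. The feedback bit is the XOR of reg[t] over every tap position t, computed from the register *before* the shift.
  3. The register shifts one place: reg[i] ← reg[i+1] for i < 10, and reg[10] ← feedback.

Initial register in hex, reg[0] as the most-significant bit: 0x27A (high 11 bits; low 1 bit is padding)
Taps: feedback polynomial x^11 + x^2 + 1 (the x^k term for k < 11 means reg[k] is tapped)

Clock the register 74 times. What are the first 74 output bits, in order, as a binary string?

step | reg (before) | out | fb
   0 | 00100111101 | 0 | 1
   1 | 01001111011 | 0 | 0
   2 | 10011110110 | 1 | 1
   3 | 00111101101 | 0 | 1
   4 | 01111011011 | 0 | 1
   5 | 11110110111 | 1 | 0
   6 | 11101101110 | 1 | 0
   7 | 11011011100 | 1 | 1
   8 | 10110111001 | 1 | 0
   9 | 01101110010 | 0 | 1
  10 | 11011100101 | 1 | 1
  11 | 10111001011 | 1 | 0
  12 | 01110010110 | 0 | 1
  13 | 11100101101 | 1 | 0
  14 | 11001011010 | 1 | 1
  15 | 10010110101 | 1 | 1
  16 | 00101101011 | 0 | 1
  17 | 01011010111 | 0 | 0
  18 | 10110101110 | 1 | 0
  19 | 01101011100 | 0 | 1
  20 | 11010111001 | 1 | 1
  21 | 10101110011 | 1 | 0
  22 | 01011100110 | 0 | 0
  23 | 10111001100 | 1 | 0
  24 | 01110011000 | 0 | 1
  25 | 11100110001 | 1 | 0
  26 | 11001100010 | 1 | 1
  27 | 10011000101 | 1 | 1
  28 | 00110001011 | 0 | 1
  29 | 01100010111 | 0 | 1
  30 | 11000101111 | 1 | 1
  31 | 10001011111 | 1 | 1
  32 | 00010111111 | 0 | 0
  33 | 00101111110 | 0 | 1
  34 | 01011111101 | 0 | 0
  35 | 10111111010 | 1 | 0
  36 | 01111110100 | 0 | 1
  37 | 11111101001 | 1 | 0
  38 | 11111010010 | 1 | 0
  39 | 11110100100 | 1 | 0
  40 | 11101001000 | 1 | 0
  41 | 11010010000 | 1 | 1
  42 | 10100100001 | 1 | 0
  43 | 01001000010 | 0 | 0
  44 | 10010000100 | 1 | 1
  45 | 00100001001 | 0 | 1
  46 | 01000010011 | 0 | 0
  47 | 10000100110 | 1 | 1
  48 | 00001001101 | 0 | 0
  49 | 00010011010 | 0 | 0
  50 | 00100110100 | 0 | 1
  51 | 01001101001 | 0 | 0
  52 | 10011010010 | 1 | 1
  53 | 00110100101 | 0 | 1
  54 | 01101001011 | 0 | 1
  55 | 11010010111 | 1 | 1
  56 | 10100101111 | 1 | 0
  57 | 01001011110 | 0 | 0
  58 | 10010111100 | 1 | 1
  59 | 00101111001 | 0 | 1
  60 | 01011110011 | 0 | 0
  61 | 10111100110 | 1 | 0
  62 | 01111001100 | 0 | 1
  63 | 11110011001 | 1 | 0
  64 | 11100110010 | 1 | 0
  65 | 11001100100 | 1 | 1
  66 | 10011001001 | 1 | 1
  67 | 00110010011 | 0 | 1
  68 | 01100100111 | 0 | 1
  69 | 11001001111 | 1 | 1
  70 | 10010011111 | 1 | 1
  71 | 00100111111 | 0 | 1
  72 | 01001111111 | 0 | 0
  73 | 10011111110 | 1 | 1

00100111101101110010110101110011000101111110100100001001101001011110011001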